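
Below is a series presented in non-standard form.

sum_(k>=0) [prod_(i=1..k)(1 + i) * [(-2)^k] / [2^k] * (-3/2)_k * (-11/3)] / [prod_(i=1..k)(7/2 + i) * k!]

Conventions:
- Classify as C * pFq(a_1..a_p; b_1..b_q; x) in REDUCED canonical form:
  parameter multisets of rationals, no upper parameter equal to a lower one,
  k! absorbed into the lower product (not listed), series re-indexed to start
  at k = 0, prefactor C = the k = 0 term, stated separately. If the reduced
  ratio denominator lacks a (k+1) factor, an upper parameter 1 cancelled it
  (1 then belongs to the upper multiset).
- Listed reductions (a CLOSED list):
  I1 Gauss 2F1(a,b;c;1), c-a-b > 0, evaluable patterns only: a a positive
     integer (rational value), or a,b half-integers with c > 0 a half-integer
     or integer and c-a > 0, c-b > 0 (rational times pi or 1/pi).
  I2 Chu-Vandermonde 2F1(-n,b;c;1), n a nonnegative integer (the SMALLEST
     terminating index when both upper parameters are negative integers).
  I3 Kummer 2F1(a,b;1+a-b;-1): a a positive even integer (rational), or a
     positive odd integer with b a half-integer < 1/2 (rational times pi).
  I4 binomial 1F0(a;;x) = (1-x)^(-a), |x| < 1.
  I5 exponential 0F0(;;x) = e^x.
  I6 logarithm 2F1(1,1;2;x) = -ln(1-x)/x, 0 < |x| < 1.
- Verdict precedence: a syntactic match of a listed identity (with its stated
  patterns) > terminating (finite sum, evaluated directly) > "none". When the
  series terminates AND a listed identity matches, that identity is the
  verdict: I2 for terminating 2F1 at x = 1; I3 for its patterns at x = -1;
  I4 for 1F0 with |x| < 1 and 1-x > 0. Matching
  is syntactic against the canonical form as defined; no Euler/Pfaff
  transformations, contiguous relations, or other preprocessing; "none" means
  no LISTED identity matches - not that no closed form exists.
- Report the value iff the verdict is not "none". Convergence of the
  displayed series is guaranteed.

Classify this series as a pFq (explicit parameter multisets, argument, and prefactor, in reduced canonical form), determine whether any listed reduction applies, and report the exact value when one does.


Classification (C = -11/3): 2F1 with upper {-3/2, 2}, lower {9/2}, argument x = -1. Verdict: this is Kummer (I3) (x = -1; c = 9/2 equals 1+a-b for upper {-3/2, 2}: listed pattern). Exact value: -77/12.

The tell: with t_0 = -11/3, the two k-th powers (C = -11/3) combine into one argument.
Ratio: r(k) = (-1) * (k-3/2) (k+2) / [(k+9/2) (k+1)] ; factor over Q: parameters, x = (-1), and C = -11/3.


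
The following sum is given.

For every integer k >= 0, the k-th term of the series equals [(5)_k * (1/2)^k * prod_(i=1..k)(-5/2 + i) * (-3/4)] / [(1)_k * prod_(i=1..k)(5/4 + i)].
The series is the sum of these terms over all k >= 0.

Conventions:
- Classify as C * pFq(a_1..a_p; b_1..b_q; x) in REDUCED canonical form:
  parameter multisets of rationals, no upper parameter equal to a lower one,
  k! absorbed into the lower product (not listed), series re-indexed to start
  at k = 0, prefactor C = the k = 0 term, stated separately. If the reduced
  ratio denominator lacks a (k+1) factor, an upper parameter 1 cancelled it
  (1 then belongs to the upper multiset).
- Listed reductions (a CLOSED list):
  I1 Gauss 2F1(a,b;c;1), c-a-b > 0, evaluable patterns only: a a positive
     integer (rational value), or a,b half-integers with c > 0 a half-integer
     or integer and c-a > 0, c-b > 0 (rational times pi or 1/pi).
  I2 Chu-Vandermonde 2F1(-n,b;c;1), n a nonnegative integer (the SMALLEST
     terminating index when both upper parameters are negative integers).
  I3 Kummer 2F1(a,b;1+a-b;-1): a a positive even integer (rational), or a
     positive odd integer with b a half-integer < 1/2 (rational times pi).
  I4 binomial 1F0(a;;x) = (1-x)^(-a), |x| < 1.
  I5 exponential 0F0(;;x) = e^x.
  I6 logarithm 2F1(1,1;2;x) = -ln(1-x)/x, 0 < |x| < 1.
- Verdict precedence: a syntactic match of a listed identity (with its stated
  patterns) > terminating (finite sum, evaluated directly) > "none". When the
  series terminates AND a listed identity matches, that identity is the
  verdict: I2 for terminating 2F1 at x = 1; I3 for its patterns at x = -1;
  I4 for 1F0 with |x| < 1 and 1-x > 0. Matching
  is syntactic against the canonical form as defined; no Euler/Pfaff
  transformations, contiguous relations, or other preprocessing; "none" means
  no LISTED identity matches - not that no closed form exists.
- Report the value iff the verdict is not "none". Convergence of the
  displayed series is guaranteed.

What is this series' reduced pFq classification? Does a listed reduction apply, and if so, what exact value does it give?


Key observation: from the first term -3/4: (1)_k (C = -3/4, x = 1/2) is k! itself.
Consecutive-term ratio: r(k) = (1/2) * (k-3/2) (k+5) / [(k+9/4) (k+1)] - rational in k, leading ratio (1/2); with t_0 = -3/4, classification follows.

Prefactor -3/4, argument 1/2: 2F1 with upper {-3/2, 5} over lower {9/4}. Verdict: none (x = 1/2): each listed identity misses the multisets {-3/2, 5} ; {9/4}.


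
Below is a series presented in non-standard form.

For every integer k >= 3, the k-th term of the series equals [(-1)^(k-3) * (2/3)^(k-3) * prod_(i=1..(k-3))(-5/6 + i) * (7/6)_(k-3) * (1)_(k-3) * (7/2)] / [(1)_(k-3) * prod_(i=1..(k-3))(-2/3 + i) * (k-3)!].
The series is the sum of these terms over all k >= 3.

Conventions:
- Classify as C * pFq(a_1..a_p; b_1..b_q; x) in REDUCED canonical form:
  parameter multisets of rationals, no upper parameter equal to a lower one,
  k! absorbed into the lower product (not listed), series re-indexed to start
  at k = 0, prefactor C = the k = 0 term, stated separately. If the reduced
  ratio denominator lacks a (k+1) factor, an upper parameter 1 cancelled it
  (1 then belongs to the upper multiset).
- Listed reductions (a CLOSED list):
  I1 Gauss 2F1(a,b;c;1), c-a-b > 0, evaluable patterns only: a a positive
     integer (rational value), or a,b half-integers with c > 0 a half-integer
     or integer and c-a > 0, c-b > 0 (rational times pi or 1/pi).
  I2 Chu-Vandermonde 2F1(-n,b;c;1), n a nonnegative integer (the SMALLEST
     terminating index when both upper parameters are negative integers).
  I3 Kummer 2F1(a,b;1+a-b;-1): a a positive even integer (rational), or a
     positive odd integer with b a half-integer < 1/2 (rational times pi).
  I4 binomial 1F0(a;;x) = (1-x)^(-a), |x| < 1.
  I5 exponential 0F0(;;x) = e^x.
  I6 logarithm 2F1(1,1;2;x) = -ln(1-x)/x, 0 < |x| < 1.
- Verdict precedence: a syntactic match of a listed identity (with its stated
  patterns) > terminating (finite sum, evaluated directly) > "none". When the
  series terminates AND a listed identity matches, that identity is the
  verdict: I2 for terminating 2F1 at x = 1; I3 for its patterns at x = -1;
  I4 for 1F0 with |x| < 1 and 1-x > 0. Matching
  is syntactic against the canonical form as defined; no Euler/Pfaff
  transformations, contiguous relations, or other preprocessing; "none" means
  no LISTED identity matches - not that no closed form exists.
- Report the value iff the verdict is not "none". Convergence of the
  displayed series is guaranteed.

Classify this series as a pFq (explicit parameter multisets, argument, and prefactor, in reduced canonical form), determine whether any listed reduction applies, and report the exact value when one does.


Canonical form: C = 7/2 times 2F1 with upper {1/6, 7/6}, lower {1/3}, x = -2/3. Verdict: none - at argument -2/3 the multisets {1/6, 7/6} ; {1/3} match no listed identity.

Key observation: from the first term 7/2: the running product (C = 7/2) telescopes to a rising factorial.
Consecutive-term ratio: r(k) = (-2/3) * (k+1/6) (k+7/6) / [(k+1/3) (k+1)] - rational; roots negated = parameters, x = (-2/3), C = 7/2.


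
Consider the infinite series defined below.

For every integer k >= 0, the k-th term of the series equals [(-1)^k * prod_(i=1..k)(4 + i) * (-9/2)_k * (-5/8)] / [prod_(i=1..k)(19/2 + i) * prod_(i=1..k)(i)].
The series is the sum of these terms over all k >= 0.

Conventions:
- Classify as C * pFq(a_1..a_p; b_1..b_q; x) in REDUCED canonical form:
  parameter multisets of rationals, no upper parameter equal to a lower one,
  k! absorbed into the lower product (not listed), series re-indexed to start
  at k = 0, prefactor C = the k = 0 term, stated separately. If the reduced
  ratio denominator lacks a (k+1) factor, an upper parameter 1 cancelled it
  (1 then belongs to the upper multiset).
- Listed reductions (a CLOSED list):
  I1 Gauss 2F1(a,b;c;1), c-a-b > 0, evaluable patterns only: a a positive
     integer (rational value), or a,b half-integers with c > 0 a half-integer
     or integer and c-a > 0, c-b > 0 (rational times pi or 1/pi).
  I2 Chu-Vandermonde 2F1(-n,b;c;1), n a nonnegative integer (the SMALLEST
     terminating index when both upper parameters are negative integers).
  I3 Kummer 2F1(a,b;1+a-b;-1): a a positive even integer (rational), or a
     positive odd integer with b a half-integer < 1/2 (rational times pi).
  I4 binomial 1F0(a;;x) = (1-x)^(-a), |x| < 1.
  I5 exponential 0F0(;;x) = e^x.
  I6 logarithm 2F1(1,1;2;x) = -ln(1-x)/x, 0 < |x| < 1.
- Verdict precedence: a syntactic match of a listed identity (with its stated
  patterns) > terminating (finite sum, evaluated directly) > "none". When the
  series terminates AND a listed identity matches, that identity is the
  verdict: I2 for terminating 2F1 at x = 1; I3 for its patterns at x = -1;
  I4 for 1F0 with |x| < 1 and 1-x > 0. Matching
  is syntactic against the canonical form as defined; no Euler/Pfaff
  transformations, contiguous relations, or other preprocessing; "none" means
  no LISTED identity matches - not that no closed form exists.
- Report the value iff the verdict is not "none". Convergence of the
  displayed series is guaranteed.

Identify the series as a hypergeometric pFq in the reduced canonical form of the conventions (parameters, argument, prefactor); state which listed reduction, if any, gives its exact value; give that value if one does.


Canonical form: C = -5/8 times 2F1 with upper {-9/2, 5}, lower {21/2}, x = -1. Verdict: Kummer's theorem (I3) applies (x = -1; c = 21/2 equals 1+a-b for upper {-9/2, 5}: listed pattern). Value: (-10392525/8388608) * pi.

Structural cue: with t_0 = -5/8, the running product (C = -5/8, x = -1) telescopes to a rising factorial.
Consecutive-term ratio: r(k) = (-1) * (k-9/2) (k+5) / [(k+21/2) (k+1)] - rational in k. x = (-1); t_0 = -5/8; negate the roots.


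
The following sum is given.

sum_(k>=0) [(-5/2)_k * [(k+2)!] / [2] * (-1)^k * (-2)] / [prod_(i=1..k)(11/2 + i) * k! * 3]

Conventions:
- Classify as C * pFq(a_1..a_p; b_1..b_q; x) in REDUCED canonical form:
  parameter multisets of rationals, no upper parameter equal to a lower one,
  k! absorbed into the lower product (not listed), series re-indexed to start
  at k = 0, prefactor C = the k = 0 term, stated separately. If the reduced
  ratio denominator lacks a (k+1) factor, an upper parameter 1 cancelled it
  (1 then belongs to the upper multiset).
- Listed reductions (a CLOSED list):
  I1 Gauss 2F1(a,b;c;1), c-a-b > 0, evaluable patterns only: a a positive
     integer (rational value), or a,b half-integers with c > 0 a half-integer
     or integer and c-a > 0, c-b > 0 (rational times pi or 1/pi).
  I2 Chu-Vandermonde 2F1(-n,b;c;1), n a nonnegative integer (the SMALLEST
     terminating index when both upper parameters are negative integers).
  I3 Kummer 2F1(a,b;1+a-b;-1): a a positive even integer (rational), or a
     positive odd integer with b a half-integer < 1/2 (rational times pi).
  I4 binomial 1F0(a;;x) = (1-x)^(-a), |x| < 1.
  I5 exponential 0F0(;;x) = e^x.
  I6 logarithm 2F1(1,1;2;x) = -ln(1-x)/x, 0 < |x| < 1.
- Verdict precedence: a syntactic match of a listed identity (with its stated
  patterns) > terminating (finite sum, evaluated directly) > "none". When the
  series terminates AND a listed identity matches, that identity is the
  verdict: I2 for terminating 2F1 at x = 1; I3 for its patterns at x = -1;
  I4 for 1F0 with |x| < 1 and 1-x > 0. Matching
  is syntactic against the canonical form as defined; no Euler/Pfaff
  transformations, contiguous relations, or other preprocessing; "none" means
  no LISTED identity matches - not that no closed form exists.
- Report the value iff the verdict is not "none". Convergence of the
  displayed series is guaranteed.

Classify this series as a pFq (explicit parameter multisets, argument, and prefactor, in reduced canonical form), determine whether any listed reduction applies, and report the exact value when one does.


Classification (C = -2/3): 2F1 with upper {-5/2, 3}, lower {13/2}, argument x = -1. Verdict: this is Kummer (I3) (x = -1; c = 13/2 equals 1+a-b for upper {-5/2, 3}: listed pattern). Exact value: (-1155/2048) * pi.

First insight: t_0 being -2/3, the constant factors (C = -2/3, x = -1) combine into one prefactor.
Ratio: r(k) = (-1) * (k-5/2) (k+3) / [(k+13/2) (k+1)] - poly over poly, x = (-1) from leading terms; C = -2/3 at k = 0.


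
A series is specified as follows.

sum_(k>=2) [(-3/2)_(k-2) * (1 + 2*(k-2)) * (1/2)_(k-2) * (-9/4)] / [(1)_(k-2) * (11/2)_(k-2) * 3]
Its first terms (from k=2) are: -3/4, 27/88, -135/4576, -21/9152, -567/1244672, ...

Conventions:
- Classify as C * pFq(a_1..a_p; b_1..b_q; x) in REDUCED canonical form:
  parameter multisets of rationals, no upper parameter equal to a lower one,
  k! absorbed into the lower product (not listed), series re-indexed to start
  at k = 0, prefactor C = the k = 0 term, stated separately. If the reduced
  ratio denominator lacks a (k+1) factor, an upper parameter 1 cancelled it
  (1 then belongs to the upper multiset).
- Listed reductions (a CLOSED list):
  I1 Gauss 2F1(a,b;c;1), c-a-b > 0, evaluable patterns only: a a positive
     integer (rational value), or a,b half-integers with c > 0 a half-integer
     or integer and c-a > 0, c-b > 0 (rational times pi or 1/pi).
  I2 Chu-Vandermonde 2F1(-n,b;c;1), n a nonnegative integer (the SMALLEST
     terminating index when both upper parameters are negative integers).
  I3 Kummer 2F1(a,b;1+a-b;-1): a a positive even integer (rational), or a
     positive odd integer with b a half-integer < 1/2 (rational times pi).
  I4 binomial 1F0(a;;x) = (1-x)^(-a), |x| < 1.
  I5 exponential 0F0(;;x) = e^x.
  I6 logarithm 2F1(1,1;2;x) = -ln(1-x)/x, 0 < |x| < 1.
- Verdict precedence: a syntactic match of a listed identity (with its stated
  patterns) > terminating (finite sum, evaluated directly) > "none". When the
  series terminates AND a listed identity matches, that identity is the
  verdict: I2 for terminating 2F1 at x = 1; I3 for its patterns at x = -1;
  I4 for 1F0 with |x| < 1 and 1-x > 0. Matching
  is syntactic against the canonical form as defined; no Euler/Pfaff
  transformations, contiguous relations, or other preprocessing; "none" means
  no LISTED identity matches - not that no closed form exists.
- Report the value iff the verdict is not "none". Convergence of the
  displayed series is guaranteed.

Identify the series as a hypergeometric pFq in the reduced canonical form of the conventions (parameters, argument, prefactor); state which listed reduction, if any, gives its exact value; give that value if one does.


This is -3/4 * 2F1(-3/2, 3/2; 11/2; 1) in reduced canonical form. Verdict (x = 1): Gauss's theorem I1 (half-integer case) applies (x = 1; upper {-3/2, 3/2} half-integers, c = 11/2 in the evaluable pattern). Its exact value is (-19845/131072) * pi.

First insight: t_0 = -3/4 here, and the constant factors (C = -3/4, x = 1) combine into one prefactor.
Ratio: r(k) = 1 * (k-3/2) (k+3/2) / [(k+11/2) (k+1)] - poly over poly, x = 1 from leading terms; C = -3/4 at k = 0.


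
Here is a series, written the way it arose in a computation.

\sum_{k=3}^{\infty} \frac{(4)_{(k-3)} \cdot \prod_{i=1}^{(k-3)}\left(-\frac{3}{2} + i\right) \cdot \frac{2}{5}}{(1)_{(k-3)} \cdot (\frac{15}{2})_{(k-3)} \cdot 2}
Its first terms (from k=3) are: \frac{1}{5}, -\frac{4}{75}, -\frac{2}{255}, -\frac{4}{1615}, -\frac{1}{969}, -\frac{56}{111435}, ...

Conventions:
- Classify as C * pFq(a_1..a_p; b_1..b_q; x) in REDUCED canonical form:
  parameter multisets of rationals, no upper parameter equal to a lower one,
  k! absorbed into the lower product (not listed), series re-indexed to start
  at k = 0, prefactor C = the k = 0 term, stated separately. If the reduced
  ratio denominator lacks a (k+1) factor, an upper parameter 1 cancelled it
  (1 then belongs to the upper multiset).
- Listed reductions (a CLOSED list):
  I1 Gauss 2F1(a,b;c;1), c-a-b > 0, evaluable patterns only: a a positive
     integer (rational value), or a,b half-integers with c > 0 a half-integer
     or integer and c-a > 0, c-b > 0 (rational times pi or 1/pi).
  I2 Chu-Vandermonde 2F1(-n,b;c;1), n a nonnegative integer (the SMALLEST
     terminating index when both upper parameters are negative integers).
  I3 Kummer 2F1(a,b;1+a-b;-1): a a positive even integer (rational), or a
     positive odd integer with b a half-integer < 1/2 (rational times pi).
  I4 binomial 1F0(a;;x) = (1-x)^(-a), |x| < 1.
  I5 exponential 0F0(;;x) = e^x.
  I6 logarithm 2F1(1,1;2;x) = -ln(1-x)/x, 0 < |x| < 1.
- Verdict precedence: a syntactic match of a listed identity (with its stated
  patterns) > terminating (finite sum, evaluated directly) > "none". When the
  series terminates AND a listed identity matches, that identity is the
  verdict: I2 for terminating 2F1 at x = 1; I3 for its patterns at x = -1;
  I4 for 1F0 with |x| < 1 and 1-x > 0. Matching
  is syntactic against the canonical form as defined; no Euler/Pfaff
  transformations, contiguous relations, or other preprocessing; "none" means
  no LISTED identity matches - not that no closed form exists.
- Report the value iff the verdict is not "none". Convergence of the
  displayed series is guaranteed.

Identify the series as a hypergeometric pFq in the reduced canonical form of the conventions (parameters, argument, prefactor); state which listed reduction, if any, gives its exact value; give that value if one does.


This is \frac{1}{5} * 2F1(-\frac{1}{2}, 4; \frac{15}{2}; 1) in reduced canonical form. Verdict: this is Gauss (I1, integer-parameter pattern) (x = 1: the Gamma ratio telescopes since c-a-b = 4 > 0 and a = 4 in Z>0). Sum: \frac{429}{3200}.

First insight: t_0 = \frac{1}{5} here, and the running product (prefactor 1/5) telescopes to a rising factorial.
Ratio: r(k) = 1 * (k-\frac{1}{2}) (k+4) / [(k+\frac{15}{2}) (k+1)] - rational in k, leading ratio 1; with t_0 = \frac{1}{5}, classification follows.


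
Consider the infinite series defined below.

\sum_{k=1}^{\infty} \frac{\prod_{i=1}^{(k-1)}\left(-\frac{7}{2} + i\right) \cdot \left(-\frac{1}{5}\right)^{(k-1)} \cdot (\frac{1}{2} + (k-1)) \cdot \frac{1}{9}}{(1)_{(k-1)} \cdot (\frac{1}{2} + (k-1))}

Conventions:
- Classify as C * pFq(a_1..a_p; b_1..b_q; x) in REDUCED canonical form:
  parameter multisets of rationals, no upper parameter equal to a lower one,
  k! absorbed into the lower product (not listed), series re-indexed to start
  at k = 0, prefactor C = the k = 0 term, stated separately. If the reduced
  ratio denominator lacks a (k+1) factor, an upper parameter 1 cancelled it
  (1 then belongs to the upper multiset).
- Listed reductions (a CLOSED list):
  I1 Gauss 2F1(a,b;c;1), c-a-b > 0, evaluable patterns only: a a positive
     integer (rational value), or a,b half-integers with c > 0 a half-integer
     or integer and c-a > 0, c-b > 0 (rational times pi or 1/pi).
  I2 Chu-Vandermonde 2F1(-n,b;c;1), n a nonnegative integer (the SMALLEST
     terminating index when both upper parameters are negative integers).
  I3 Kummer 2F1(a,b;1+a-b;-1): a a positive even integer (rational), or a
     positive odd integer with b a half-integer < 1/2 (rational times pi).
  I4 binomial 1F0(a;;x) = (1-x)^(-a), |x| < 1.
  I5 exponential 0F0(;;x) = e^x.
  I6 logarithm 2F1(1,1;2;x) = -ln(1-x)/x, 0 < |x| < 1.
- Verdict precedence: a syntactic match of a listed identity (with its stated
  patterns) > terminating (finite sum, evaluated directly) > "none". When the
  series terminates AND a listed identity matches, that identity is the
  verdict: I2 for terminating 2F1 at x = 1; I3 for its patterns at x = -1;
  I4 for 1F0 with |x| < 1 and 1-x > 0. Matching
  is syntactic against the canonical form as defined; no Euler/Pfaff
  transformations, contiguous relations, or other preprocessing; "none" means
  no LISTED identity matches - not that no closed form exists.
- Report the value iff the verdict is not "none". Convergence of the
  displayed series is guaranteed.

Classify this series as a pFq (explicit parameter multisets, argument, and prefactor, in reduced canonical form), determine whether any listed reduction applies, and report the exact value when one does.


x = -\frac{1}{5} here; the reduced form reads 1F0, upper {-\frac{5}{2}}, lower {-}, C = \frac{1}{9}. Verdict: this is the binomial series (I4) (the 1F0 binomial series: exponent 5/2, x = -\frac{1}{5}). Value: \frac{1}{9} \cdot \left(\frac{6}{5}\right)^{\frac{5}{2}}.

First insight: t_0 = \frac{1}{9} here, and the running product (C = 1/9) telescopes to a rising factorial.
Step ratio: r(k) = -\frac{1}{5} * (k-\frac{5}{2}) / [(k+1)] - poly over poly, x = -\frac{1}{5} from leading terms; C = \frac{1}{9} at k = 0.


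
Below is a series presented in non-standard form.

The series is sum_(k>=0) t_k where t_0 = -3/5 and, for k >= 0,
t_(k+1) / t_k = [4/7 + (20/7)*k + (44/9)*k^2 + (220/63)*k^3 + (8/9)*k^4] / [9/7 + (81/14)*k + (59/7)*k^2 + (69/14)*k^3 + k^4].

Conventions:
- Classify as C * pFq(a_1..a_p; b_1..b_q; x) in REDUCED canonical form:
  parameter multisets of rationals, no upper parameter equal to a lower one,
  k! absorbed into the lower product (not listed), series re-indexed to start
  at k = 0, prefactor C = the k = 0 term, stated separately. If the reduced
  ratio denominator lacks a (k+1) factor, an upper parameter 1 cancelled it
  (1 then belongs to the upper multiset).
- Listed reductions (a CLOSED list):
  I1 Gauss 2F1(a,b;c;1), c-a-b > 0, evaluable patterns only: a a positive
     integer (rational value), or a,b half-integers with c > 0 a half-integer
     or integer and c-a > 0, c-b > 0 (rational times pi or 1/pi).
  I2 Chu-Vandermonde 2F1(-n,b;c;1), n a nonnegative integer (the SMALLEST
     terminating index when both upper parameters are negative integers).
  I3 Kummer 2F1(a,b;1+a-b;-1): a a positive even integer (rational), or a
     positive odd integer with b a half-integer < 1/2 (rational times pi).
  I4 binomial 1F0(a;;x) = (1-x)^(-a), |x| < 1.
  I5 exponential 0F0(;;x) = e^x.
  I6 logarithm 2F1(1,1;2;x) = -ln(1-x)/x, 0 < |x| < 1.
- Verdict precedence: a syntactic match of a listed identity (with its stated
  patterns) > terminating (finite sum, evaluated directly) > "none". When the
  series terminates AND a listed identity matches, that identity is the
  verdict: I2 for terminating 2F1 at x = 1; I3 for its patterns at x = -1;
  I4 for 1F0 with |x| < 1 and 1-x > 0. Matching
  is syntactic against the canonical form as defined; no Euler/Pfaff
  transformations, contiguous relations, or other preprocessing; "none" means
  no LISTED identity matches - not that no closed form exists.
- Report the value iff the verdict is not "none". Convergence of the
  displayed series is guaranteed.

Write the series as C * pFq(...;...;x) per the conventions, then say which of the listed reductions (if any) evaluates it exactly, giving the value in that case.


Key step: t_0 being -3/5, the ratio is unreduced: k + 3/2 divides both sides (C = -3/5).
Term ratio: r(k) = (8/9) * (k+1) (k+1) / [(k+2) (k+1)] - rational in k, leading ratio (8/9); with t_0 = -3/5, classification follows.

Canonical form: C = -3/5 times 2F1 with upper {1, 1}, lower {2}, x = 8/9. Verdict: this is the I6 logarithm reduction (the logarithm: parameters (1,1;2), x = 8/9). Value: (27/40) * ln(1/9).


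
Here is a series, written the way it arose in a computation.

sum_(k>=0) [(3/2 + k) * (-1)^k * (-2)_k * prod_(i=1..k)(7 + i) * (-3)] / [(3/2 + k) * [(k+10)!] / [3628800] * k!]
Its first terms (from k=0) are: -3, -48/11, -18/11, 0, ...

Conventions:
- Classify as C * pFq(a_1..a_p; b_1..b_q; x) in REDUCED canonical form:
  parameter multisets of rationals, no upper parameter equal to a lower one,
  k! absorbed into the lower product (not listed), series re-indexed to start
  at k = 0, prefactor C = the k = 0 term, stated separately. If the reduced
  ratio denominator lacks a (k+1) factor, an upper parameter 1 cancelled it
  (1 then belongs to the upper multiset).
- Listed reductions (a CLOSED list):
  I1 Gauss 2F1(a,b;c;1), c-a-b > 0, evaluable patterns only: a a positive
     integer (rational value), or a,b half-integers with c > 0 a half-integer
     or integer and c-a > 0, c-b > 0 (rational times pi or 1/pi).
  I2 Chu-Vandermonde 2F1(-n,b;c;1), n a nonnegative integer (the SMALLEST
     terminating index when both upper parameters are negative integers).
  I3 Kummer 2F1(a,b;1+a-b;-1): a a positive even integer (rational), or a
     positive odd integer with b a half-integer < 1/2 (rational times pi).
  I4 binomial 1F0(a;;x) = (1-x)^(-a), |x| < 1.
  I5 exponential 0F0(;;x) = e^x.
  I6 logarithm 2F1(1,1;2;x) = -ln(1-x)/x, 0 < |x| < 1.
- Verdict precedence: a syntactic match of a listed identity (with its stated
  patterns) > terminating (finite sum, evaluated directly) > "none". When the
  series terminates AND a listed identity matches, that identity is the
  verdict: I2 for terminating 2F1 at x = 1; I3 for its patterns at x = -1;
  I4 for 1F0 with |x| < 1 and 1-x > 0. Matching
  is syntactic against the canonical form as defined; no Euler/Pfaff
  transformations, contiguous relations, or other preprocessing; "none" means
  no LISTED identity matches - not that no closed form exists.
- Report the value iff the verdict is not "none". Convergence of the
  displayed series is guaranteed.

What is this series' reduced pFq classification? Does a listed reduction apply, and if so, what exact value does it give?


x = -1 here; the reduced form reads 2F1, upper {-2, 8}, lower {11}, C = -3. Verdict: the Kummer evaluation I3 applies (x = -1; c = 11 equals 1+a-b for upper {-2, 8}: listed pattern). Hence: -9.

Key observation: from the first term -3: the denominator's factorial ratio (prefactor -3) is a lower Pochhammer.
Step ratio: r(k) = (-1) * (k-2) (k+8) / [(k+11) (k+1)] ; factor over Q: parameters, x = (-1), and C = -3.


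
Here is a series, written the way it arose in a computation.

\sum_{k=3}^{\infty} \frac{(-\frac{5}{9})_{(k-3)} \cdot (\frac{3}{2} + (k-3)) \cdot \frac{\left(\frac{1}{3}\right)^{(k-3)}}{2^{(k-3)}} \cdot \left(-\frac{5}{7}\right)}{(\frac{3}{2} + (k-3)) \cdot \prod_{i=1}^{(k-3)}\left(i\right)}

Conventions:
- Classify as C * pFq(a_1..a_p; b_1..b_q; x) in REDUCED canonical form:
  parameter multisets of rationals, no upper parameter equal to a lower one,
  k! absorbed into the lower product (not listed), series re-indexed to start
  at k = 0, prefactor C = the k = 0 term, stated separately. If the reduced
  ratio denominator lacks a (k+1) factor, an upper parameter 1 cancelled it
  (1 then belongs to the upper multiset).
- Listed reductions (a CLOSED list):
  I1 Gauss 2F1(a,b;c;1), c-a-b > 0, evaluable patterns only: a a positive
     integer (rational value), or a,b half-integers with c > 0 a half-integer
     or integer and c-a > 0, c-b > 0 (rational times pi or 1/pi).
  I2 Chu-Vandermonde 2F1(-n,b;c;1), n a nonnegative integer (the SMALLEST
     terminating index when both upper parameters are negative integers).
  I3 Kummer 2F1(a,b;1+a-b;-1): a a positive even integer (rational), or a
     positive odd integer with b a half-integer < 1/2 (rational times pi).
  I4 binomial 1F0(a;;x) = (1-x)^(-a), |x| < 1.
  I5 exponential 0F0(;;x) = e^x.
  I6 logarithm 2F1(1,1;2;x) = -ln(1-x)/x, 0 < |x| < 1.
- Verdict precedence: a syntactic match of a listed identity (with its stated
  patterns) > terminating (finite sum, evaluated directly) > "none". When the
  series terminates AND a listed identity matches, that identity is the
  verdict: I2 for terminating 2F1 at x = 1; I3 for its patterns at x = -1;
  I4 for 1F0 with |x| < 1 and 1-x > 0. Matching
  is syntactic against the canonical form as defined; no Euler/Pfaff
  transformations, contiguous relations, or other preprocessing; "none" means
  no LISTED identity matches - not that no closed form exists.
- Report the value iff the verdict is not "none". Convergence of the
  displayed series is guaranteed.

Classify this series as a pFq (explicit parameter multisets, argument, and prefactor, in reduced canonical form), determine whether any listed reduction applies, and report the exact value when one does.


At argument \frac{1}{6}: a 1F0 with upper {-\frac{5}{9}}, lower {-}, scaled by C = -\frac{5}{7}. Verdict: the binomial series (I4) matches (the 1F0 binomial series: exponent 5/9, x = \frac{1}{6}). Value: \left(-\frac{5}{7}\right) \cdot \left(\frac{5}{6}\right)^{\frac{5}{9}}.

The tell: with t_0 = -\frac{5}{7}, the two k-th powers (C = -5/7, x = 1/6) combine into one argument.
Term ratio: r(k) = \frac{1}{6} * (k-\frac{5}{9}) / [(k+1)] ; factor over Q: parameters, x = \frac{1}{6}, and C = -\frac{5}{7}.


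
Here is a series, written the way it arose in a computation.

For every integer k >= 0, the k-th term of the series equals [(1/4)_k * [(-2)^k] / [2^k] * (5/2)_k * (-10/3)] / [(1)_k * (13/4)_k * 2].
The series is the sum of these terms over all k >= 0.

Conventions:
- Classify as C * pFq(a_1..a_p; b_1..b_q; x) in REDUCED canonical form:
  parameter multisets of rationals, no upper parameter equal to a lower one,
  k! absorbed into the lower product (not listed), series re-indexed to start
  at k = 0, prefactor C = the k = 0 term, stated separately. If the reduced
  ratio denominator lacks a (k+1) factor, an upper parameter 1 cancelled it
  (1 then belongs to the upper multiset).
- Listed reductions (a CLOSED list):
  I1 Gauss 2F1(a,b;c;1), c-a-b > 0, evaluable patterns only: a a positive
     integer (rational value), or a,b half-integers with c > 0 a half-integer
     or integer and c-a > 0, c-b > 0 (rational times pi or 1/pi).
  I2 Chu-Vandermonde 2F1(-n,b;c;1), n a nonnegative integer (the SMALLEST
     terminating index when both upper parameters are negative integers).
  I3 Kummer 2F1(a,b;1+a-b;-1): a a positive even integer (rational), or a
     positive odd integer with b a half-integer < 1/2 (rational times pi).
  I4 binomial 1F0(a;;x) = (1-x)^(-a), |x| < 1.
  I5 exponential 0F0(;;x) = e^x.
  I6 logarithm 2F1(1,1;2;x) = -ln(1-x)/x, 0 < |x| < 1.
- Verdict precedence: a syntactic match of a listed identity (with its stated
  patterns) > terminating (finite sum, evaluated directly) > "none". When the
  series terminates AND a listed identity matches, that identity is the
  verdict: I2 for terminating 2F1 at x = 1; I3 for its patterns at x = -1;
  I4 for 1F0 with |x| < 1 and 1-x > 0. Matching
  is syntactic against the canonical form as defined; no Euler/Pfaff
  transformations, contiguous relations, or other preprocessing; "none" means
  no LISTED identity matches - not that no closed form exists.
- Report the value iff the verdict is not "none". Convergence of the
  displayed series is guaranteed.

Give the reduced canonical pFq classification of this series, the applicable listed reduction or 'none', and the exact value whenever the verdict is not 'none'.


Reduced: x = -1, 2F1, upper = {1/4, 5/2}, lower = {13/4}, C = -5/3. Verdict: none. No listed pattern accepts 2F1(1/4, 5/2; 13/4; -1).

Structural cue: from the first term -5/3: (1)_k (C = -5/3, x = -1) is k! itself.
Step ratio: r(k) = (-1) * (k+1/4) (k+5/2) / [(k+13/4) (k+1)] - rational; roots negated = parameters, x = (-1), C = -5/3.


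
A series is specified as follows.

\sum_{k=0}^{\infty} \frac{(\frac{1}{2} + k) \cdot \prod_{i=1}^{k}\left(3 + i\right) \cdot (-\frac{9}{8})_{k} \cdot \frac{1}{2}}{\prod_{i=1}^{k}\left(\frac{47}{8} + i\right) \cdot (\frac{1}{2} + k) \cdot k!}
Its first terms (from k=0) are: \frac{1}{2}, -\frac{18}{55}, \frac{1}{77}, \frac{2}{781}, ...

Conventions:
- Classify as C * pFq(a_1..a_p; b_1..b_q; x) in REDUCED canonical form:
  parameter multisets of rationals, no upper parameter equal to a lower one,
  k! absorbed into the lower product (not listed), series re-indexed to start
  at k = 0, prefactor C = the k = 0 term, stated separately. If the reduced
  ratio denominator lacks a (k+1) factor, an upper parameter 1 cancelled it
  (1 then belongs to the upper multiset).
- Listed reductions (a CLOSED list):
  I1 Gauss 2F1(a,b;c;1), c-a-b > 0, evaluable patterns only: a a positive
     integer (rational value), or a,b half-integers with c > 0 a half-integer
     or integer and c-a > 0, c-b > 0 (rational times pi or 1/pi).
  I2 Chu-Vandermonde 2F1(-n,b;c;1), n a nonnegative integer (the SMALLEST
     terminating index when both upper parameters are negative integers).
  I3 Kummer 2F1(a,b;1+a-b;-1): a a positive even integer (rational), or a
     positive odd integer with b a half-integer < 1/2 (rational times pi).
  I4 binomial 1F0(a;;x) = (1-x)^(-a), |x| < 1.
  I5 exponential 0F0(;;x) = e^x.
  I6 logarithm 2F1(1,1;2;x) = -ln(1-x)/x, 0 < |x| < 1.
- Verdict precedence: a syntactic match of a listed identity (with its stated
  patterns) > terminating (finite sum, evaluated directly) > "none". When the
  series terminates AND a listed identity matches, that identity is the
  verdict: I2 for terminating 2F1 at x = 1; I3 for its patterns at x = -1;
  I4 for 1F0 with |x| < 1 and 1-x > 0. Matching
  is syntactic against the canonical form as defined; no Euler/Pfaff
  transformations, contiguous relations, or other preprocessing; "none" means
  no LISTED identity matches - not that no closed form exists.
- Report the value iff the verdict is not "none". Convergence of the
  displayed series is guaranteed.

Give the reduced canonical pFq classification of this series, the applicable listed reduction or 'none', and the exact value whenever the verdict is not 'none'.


This is \frac{1}{2} * 2F1(-\frac{9}{8}, 4; \frac{55}{8}; 1) in reduced canonical form. Verdict at x = 1: Gauss (I1, integer-parameter pattern) matches (x = 1: the Gamma ratio telescopes since c-a-b = 4 > 0 and a = 4 in Z>0). Sum: \frac{435643}{2293760}.

First insight: t_0 = \frac{1}{2} here, and the running product (C = 1/2, x = 1) telescopes to a rising factorial.
Consecutive-term ratio: r(k) = 1 * (k-\frac{9}{8}) (k+4) / [(k+\frac{55}{8}) (k+1)] - rational; roots negated = parameters, x = 1, C = \frac{1}{2}.


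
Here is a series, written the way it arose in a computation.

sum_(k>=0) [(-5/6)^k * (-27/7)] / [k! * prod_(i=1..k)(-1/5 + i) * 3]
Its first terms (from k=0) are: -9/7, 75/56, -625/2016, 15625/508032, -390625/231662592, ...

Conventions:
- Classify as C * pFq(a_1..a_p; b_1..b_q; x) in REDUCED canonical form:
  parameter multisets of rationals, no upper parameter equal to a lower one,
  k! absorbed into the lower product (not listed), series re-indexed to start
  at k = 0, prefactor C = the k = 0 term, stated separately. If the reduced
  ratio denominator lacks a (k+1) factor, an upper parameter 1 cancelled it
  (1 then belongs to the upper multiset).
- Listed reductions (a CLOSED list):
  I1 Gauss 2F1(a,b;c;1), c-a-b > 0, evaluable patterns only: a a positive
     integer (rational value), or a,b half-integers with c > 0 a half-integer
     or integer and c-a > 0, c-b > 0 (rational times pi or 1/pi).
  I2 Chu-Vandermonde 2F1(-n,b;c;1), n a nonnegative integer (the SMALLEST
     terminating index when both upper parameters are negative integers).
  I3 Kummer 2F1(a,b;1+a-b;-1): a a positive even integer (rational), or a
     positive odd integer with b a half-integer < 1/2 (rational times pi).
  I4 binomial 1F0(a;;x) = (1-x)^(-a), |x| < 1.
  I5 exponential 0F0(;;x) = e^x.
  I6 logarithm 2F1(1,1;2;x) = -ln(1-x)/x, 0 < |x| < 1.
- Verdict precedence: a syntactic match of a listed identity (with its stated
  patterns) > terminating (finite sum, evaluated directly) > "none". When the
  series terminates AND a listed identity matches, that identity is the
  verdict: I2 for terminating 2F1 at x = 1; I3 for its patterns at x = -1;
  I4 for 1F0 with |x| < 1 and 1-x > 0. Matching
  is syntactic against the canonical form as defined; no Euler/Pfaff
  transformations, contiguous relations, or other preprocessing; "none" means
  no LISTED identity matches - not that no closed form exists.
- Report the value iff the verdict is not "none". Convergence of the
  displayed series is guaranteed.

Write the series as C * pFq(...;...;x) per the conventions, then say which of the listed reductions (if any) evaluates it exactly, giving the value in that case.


Prefactor -9/7, argument -5/6: 0F1 with upper {-} over lower {4/5}. Verdict: none - this 0F1 at x = -5/6 matches no listed pattern, and upper {-} holds no stopper.

Key step: t_0 = -9/7 here, and the lower running product (prefactor -9/7) is a rising factorial.
Adjacent-term ratio: r(k) = (-5/6) * 1 / [(k+4/5) (k+1)] - rational; roots negated = parameters, x = (-5/6), C = -9/7.


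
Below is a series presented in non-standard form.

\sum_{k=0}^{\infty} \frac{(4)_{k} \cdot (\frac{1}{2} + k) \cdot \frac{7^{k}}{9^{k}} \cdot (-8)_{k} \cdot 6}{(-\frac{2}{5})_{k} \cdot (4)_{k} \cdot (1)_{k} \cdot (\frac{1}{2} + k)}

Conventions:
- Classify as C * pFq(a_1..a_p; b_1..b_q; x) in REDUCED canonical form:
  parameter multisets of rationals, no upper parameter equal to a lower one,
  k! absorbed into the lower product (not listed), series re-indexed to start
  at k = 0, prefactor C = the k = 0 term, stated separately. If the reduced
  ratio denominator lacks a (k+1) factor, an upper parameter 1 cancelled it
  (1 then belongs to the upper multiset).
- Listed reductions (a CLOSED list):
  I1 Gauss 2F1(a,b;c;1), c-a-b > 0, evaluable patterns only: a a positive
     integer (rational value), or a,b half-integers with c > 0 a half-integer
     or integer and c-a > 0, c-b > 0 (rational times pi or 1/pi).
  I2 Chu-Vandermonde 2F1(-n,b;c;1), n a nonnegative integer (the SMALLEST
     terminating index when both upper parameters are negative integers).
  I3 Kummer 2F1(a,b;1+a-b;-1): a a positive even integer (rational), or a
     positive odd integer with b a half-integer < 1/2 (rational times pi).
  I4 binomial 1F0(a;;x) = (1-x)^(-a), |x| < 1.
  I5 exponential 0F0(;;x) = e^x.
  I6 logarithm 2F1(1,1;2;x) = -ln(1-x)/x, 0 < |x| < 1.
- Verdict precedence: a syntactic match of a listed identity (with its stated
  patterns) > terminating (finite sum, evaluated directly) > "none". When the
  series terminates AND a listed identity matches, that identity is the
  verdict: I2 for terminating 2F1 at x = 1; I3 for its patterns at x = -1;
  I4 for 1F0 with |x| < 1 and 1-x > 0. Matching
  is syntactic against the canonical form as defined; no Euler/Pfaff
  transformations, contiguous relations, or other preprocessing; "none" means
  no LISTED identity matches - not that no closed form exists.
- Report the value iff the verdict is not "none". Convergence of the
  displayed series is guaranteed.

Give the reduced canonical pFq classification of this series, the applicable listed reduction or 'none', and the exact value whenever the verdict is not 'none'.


Canonical form: C = 6 times 1F1 with upper {-8}, lower {-\frac{2}{5}}, x = \frac{7}{9}. Verdict: terminating. (-8)_k vanishes past k = 8, leaving a 9-term sum, computed directly. Hence: -\frac{10257854001134863}{244651389757632}.

Key observation: from the first term 6: the two geometric factors (C = 6, x = 7/9) combine into one argument.
Consecutive-term ratio: r(k) = \frac{7}{9} * (k-8) / [(k-\frac{2}{5}) (k+1)] - rational; roots negated = parameters, x = \frac{7}{9}, C = 6.


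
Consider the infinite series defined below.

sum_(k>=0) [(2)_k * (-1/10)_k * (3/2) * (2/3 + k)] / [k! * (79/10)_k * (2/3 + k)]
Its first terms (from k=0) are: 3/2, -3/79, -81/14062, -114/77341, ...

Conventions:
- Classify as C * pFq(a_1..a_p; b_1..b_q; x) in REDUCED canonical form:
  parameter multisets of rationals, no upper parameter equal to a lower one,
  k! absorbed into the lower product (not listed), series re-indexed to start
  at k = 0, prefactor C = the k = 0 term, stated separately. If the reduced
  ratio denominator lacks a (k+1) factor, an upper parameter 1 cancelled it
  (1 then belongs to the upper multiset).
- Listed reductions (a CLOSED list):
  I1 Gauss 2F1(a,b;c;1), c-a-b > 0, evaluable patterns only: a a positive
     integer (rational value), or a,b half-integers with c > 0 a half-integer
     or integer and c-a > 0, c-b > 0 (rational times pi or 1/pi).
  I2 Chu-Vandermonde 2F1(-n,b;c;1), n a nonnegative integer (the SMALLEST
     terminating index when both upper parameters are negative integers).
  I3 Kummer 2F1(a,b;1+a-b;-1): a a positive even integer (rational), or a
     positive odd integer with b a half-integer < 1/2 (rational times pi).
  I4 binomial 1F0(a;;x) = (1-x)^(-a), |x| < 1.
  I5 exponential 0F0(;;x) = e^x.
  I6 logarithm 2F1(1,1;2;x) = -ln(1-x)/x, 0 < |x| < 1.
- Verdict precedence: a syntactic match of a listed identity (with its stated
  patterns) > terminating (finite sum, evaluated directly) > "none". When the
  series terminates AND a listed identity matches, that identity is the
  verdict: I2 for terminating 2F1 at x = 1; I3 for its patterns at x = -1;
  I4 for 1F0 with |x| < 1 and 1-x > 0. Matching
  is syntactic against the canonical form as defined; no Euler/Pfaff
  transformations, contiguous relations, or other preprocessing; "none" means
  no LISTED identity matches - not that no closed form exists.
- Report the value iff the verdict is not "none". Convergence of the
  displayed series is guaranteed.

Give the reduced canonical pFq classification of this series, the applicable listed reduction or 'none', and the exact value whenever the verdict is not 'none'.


At argument 1: a 2F1 with upper {-1/10, 2}, lower {79/10}, scaled by C = 3/2. Verdict at x = 1: Gauss (I1, integer-parameter pattern) matches (x = 1: the Gamma ratio telescopes since c-a-b = 6 > 0 and a = 2 in Z>0). Hence: 4071/2800.

First insight: t_0 being 3/2, striking the common factor k + 2/3 reduces the term (C = 3/2).
Term ratio: r(k) = 1 * (k-1/10) (k+2) / [(k+79/10) (k+1)] - rational; roots negated = parameters, x = 1, C = 3/2.
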